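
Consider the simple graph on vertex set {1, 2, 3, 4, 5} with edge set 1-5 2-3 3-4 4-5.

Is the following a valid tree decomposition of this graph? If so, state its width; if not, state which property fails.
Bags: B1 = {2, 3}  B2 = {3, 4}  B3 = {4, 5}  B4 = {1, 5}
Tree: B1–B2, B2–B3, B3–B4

Every vertex of G appears in some bag (union = {1, 2, 3, 4, 5}); every edge is covered by a bag; and for each vertex v the set of bags containing v is connected in the bag tree. The decomposition is therefore valid. The largest bag has 2 vertices, so the width is 1.

Yes; width 1.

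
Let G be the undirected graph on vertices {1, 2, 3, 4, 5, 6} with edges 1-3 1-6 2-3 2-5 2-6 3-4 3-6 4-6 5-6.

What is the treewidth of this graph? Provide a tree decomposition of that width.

Treewidth 2.
One such decomposition:
Bags: B1 = {2, 3, 6}  B2 = {2, 5, 6}  B3 = {3, 4, 6}  B4 = {1, 3, 6}
Tree: B1–B2, B1–B3, B1–B4

Each bag holds 3 vertices, so the decomposition has width 2, which upper-bounds the treewidth. Conversely, {1, 3, 6} is a clique of size 3, and the vertices of any clique must share a bag in every tree decomposition; so some bag has ≥ 3 vertices and tw(G) ≥ 2. Hence tw(G) = 2 exactly.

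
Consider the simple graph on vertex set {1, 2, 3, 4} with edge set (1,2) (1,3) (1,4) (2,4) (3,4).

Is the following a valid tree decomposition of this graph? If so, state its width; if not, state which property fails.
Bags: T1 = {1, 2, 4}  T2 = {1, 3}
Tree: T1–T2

A tree decomposition must satisfy three properties: every vertex lies in some bag; for every edge, both endpoints lie together in some bag; and for every vertex, the bags containing it form a connected subtree. Here edge (4,3) lies in no bag, so the decomposition is invalid.

No — edge (4,3) lies in no bag.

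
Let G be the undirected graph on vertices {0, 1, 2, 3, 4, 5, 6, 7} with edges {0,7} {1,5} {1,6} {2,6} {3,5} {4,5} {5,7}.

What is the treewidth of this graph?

1

A width-1 tree decomposition is:
Bags: B1 = {3, 5}  B2 = {5, 7}  B3 = {0, 7}  B4 = {1, 5}  B5 = {1, 6}  B6 = {4, 5}  B7 = {2, 6}
Tree: B1–B2, B2–B3, B2–B4, B4–B5, B2–B6, B5–B7
The largest bag has 2 vertices, giving width 1; this decomposition certifies tw(G) ≤ 1. Since G has at least one edge (e.g. 3–5), it is not an edgeless graph, so tw(G) ≥ 1. The upper and lower bounds meet at 1, so that is the treewidth.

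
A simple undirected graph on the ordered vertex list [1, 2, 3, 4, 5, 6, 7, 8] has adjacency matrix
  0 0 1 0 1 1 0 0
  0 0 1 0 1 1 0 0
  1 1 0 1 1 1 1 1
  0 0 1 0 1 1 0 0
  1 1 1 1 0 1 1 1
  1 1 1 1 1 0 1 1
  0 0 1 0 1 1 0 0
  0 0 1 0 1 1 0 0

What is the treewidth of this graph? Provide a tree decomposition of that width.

Treewidth 3.
Bags: B1 = {1, 3, 5, 6}  B2 = {3, 4, 5, 6}  B3 = {3, 5, 6, 7}  B4 = {3, 5, 6, 8}  B5 = {2, 3, 5, 6}
Tree: B1–B2, B2–B3, B1–B4, B4–B5

The largest bag has 4 vertices, giving width 3; this decomposition certifies tw(G) ≤ 3. For the lower bound, the 4 vertices {1, 3, 5, 6} are pairwise adjacent, and any tree decomposition puts a clique entirely inside one bag — forcing width ≥ 3. Hence tw(G) = 3 exactly.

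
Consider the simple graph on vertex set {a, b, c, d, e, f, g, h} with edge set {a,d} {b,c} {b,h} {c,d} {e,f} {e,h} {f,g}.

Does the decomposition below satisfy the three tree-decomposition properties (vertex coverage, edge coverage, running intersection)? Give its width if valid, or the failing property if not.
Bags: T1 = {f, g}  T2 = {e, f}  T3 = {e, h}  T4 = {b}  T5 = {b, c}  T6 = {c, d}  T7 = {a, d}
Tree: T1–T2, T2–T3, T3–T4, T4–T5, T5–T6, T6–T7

No — edge (h,b) lies in no bag.

A tree decomposition must satisfy three properties: every vertex lies in some bag; for every edge, both endpoints lie together in some bag; and for every vertex, the bags containing it form a connected subtree. Here edge (h,b) lies in no bag, so the decomposition is invalid.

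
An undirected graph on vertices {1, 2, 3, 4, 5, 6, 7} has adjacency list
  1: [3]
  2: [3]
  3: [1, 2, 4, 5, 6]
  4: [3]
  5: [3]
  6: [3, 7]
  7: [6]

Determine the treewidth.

A width-1 tree decomposition is:
Bags: B1 = {3, 6}  B2 = {3, 4}  B3 = {2, 3}  B4 = {3, 5}  B5 = {6, 7}  B6 = {1, 3}
Tree: B1–B2, B1–B3, B2–B4, B1–B5, B1–B6
Each bag holds 2 vertices, so the decomposition has width 1, which upper-bounds the treewidth. Any graph with an edge has treewidth ≥ 1, and G has the edge 3–6. Therefore the treewidth is 1.

1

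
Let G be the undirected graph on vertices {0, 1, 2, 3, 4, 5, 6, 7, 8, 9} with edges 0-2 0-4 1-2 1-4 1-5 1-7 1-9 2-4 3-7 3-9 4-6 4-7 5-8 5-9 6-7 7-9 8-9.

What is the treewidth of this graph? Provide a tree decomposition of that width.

Each bag holds 3 vertices, so the decomposition has width 2, which upper-bounds the treewidth. Conversely, {0, 2, 4} is a clique of size 3, and the vertices of any clique must share a bag in every tree decomposition; so some bag has ≥ 3 vertices and tw(G) ≥ 2. Hence tw(G) = 2 exactly.

Treewidth 2.
One such decomposition:
Bags: B1 = {1, 2, 4}  B2 = {1, 4, 7}  B3 = {4, 6, 7}  B4 = {0, 2, 4}  B5 = {1, 7, 9}  B6 = {1, 5, 9}  B7 = {3, 7, 9}  B8 = {5, 8, 9}
Tree: B1–B2, B2–B3, B1–B4, B2–B5, B5–B6, B5–B7, B6–B8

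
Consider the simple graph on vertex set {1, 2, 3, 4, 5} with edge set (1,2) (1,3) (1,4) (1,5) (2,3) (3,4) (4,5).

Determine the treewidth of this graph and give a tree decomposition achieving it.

Every bag has size at most 3, so the width is 3 − 1 = 2 and tw(G) ≤ 2. Conversely, {1, 2, 3} is a clique of size 3, and the vertices of any clique must share a bag in every tree decomposition; so some bag has ≥ 3 vertices and tw(G) ≥ 2. Therefore the treewidth is 2.

Treewidth 2.
Bags: B1 = {1, 3, 4}  B2 = {1, 4, 5}  B3 = {1, 2, 3}
Tree: B1–B2, B1–B3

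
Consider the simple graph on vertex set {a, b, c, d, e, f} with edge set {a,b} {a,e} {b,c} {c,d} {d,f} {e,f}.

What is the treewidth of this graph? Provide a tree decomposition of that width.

Treewidth 2.
One optimal decomposition is:
Bags: B1 = {d, e, f}  B2 = {c, d, e}  B3 = {b, c, e}  B4 = {a, b, e}
Tree: B1–B2, B2–B3, B3–B4

The largest bag has 3 vertices, giving width 2; this decomposition certifies tw(G) ≤ 2. Since e–f–d–c–b–a–e is a cycle in G, G is not acyclic. Forests are exactly the graphs of treewidth ≤ 1, so tw(G) ≥ 2. Hence tw(G) = 2 exactly.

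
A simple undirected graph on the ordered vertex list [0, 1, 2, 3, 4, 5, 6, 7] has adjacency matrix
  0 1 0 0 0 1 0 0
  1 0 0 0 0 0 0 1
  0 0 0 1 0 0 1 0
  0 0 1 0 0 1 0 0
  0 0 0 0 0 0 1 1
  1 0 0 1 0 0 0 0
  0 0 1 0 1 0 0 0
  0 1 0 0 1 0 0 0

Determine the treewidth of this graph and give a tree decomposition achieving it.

Treewidth 2.
Bags: B1 = {1, 4, 7}  B2 = {1, 4, 6}  B3 = {1, 2, 6}  B4 = {1, 2, 3}  B5 = {1, 3, 5}  B6 = {0, 1, 5}
Tree: B1–B2, B2–B3, B3–B4, B4–B5, B5–B6

Each bag holds 3 vertices, so the decomposition has width 2, which upper-bounds the treewidth. Since 1–7–4–6–2–3–5–0–1 is a cycle in G, G is not acyclic. Forests are exactly the graphs of treewidth ≤ 1, so tw(G) ≥ 2. Therefore the treewidth is 2.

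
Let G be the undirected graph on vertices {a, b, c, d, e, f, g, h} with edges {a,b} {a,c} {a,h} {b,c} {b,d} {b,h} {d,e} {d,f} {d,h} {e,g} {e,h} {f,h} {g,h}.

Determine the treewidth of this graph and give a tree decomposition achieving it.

Treewidth 2.
One optimal decomposition is:
Bags: B1 = {b, d, h}  B2 = {a, b, h}  B3 = {d, e, h}  B4 = {e, g, h}  B5 = {d, f, h}  B6 = {a, b, c}
Tree: B1–B2, B1–B3, B3–B4, B3–B5, B2–B6

The largest bag has 3 vertices, giving width 2; this decomposition certifies tw(G) ≤ 2. For the lower bound, the 3 vertices {d, e, h} are pairwise adjacent, and any tree decomposition puts a clique entirely inside one bag — forcing width ≥ 2. Therefore the treewidth is 2.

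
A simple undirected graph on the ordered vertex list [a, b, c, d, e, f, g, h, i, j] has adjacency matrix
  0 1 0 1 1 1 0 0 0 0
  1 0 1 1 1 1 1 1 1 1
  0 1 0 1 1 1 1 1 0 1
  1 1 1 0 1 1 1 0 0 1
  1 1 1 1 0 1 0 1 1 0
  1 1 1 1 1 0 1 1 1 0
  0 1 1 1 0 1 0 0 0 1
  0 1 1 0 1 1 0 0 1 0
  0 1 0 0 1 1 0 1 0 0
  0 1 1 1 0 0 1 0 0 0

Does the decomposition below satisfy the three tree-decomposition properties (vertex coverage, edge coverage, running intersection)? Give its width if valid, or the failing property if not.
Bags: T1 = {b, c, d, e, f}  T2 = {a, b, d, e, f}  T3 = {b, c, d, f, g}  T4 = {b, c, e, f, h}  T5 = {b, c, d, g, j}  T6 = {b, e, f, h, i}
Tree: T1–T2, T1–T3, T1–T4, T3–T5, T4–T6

Yes; width 4.

Checking the three conditions: (i) the bags cover all of {a, b, c, d, e, f, g, h, i, j}; (ii) for each edge, some bag contains both endpoints; (iii) the bags containing any fixed vertex form a subtree. All hold, so the decomposition is valid with width 5 − 1 = 4.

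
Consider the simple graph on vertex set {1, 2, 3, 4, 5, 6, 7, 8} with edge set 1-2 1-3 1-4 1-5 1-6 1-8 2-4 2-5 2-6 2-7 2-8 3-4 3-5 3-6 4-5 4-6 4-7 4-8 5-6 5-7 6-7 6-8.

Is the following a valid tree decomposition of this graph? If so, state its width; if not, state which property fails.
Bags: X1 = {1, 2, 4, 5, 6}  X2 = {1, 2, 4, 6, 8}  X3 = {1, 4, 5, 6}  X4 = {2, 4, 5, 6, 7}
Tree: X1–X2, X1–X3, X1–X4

A tree decomposition must satisfy three properties: every vertex lies in some bag; for every edge, both endpoints lie together in some bag; and for every vertex, the bags containing it form a connected subtree. Here vertex 3 appears in no bag, so the decomposition is invalid.

No — vertex 3 appears in no bag.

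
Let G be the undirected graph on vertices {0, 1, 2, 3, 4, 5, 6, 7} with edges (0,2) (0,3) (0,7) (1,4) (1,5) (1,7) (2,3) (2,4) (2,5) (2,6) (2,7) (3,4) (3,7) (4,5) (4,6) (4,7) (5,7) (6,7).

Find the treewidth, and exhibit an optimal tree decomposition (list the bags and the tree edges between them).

Every bag has size at most 4, so the width is 4 − 1 = 3 and tw(G) ≤ 3. For the lower bound, the 4 vertices {1, 4, 5, 7} are pairwise adjacent, and any tree decomposition puts a clique entirely inside one bag — forcing width ≥ 3. The upper and lower bounds meet at 3, so that is the treewidth.

Treewidth 3.
One such decomposition:
Bags: B1 = {2, 4, 5, 7}  B2 = {2, 3, 4, 7}  B3 = {2, 4, 6, 7}  B4 = {1, 4, 5, 7}  B5 = {0, 2, 3, 7}
Tree: B1–B2, B2–B3, B1–B4, B2–B5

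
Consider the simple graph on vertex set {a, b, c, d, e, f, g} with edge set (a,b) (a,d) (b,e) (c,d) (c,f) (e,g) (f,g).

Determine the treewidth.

2

A width-2 tree decomposition is:
Bags: B1 = {c, d, f}  B2 = {d, f, g}  B3 = {d, e, g}  B4 = {b, d, e}  B5 = {a, b, d}
Tree: B1–B2, B2–B3, B3–B4, B4–B5
Each bag holds 3 vertices, so the decomposition has width 2, which upper-bounds the treewidth. For the lower bound, G contains the cycle d–c–f–g–e–b–a–d, so G is not a forest; only forests have treewidth ≤ 1, hence tw(G) ≥ 2. The upper and lower bounds meet at 2, so that is the treewidth.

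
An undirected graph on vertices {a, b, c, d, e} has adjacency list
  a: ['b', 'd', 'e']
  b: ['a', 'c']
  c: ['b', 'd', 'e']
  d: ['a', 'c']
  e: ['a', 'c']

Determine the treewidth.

A width-2 tree decomposition is:
Bags: B1 = {a, c, e}  B2 = {a, b, c}  B3 = {a, c, d}
Tree: B1–B2, B2–B3
Each bag holds 3 vertices, so the decomposition has width 2, which upper-bounds the treewidth. For the lower bound, G contains the cycle c–e–a–b–c, so G is not a forest; only forests have treewidth ≤ 1, hence tw(G) ≥ 2. Hence tw(G) = 2 exactly.

2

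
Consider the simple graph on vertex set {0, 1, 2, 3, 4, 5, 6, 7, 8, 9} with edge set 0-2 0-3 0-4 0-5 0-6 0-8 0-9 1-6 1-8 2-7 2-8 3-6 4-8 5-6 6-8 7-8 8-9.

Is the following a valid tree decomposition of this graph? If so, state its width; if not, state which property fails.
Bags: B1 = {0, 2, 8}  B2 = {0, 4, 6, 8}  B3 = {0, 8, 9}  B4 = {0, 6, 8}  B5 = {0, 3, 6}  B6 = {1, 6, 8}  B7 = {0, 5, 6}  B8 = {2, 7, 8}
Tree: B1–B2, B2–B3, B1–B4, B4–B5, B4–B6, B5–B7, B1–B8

No — bags containing vertex 6 are not connected in the tree.

A tree decomposition must satisfy three properties: every vertex lies in some bag; for every edge, both endpoints lie together in some bag; and for every vertex, the bags containing it form a connected subtree. Here bags containing vertex 6 are not connected in the tree, so the decomposition is invalid.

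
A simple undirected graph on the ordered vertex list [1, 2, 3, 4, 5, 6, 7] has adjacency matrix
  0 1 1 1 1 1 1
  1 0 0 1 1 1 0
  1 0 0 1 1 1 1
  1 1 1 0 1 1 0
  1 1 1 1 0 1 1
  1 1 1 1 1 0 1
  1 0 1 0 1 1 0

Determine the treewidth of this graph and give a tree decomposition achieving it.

Treewidth 4.
One such decomposition:
Bags: B1 = {1, 3, 5, 6, 7}  B2 = {1, 3, 4, 5, 6}  B3 = {1, 2, 4, 5, 6}
Tree: B1–B2, B2–B3

The largest bag has 5 vertices, giving width 4; this decomposition certifies tw(G) ≤ 4. For the lower bound, the 5 vertices {1, 2, 4, 5, 6} are pairwise adjacent, and any tree decomposition puts a clique entirely inside one bag — forcing width ≥ 4. Hence tw(G) = 4 exactly.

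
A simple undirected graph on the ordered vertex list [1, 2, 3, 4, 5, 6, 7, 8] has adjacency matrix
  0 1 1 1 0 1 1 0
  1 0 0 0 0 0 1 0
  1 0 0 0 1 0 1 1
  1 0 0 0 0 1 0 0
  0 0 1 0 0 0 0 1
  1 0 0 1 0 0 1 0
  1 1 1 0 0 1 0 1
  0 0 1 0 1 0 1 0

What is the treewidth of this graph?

2

A width-2 tree decomposition is:
Bags: B1 = {1, 6, 7}  B2 = {1, 3, 7}  B3 = {3, 7, 8}  B4 = {1, 4, 6}  B5 = {1, 2, 7}  B6 = {3, 5, 8}
Tree: B1–B2, B2–B3, B1–B4, B1–B5, B3–B6
The largest bag has 3 vertices, giving width 2; this decomposition certifies tw(G) ≤ 2. For the lower bound, the 3 vertices {3, 5, 8} are pairwise adjacent, and any tree decomposition puts a clique entirely inside one bag — forcing width ≥ 2. Hence tw(G) = 2 exactly.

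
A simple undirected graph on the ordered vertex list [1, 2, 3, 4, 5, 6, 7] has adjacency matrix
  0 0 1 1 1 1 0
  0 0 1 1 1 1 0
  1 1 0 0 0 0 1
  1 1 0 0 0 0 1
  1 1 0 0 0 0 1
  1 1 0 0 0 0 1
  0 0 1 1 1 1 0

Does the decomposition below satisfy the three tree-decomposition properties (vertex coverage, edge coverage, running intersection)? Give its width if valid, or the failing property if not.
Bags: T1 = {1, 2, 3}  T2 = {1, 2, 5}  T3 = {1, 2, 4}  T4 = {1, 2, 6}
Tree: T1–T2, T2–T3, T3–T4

A tree decomposition must satisfy three properties: every vertex lies in some bag; for every edge, both endpoints lie together in some bag; and for every vertex, the bags containing it form a connected subtree. Here vertex 7 appears in no bag, so the decomposition is invalid.

No — vertex 7 appears in no bag.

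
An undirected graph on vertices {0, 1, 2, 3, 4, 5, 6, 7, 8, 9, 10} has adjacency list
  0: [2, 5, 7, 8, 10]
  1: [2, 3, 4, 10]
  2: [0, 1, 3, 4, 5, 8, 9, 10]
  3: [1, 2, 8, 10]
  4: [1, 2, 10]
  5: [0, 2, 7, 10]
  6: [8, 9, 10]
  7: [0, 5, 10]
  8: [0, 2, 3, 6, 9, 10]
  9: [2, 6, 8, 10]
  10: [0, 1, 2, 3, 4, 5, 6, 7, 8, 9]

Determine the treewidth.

3

A width-3 tree decomposition is:
Bags: B1 = {0, 2, 8, 10}  B2 = {0, 2, 5, 10}  B3 = {2, 3, 8, 10}  B4 = {2, 8, 9, 10}  B5 = {1, 2, 3, 10}  B6 = {6, 8, 9, 10}  B7 = {1, 2, 4, 10}  B8 = {0, 5, 7, 10}
Tree: B1–B2, B1–B3, B3–B4, B3–B5, B4–B6, B5–B7, B2–B8
The largest bag has 4 vertices, giving width 3; this decomposition certifies tw(G) ≤ 3. On the other hand G contains the 4-clique {0, 2, 8, 10}. A clique must lie in a single bag of any decomposition, so no decomposition can have width below 3. Combining the bounds, tw(G) = 3.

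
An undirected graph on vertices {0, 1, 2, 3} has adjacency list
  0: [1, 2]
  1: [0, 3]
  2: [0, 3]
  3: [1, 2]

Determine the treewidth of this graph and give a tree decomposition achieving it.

Each bag holds 3 vertices, so the decomposition has width 2, which upper-bounds the treewidth. Since 0–2–3–1–0 is a cycle in G, G is not acyclic. Forests are exactly the graphs of treewidth ≤ 1, so tw(G) ≥ 2. Hence tw(G) = 2 exactly.

Treewidth 2.
One such decomposition:
Bags: B1 = {0, 2, 3}  B2 = {0, 1, 3}
Tree: B1–B2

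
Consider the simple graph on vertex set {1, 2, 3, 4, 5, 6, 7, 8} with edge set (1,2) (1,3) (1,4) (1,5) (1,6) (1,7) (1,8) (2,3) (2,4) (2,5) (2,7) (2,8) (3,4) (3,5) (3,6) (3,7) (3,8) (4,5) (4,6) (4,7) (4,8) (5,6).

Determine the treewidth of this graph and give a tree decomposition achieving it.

Treewidth 4.
Bags: B1 = {1, 2, 3, 4, 5}  B2 = {1, 2, 3, 4, 7}  B3 = {1, 2, 3, 4, 8}  B4 = {1, 3, 4, 5, 6}
Tree: B1–B2, B2–B3, B1–B4

Every bag has size at most 5, so the width is 5 − 1 = 4 and tw(G) ≤ 4. For the lower bound, the 5 vertices {1, 2, 3, 4, 8} are pairwise adjacent, and any tree decomposition puts a clique entirely inside one bag — forcing width ≥ 4. Therefore the treewidth is 4.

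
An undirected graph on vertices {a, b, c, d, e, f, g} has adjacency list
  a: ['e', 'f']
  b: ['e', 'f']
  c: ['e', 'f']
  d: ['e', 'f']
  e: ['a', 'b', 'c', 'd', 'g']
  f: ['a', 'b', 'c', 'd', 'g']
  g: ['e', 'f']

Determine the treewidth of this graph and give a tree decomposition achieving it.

The largest bag has 3 vertices, giving width 2; this decomposition certifies tw(G) ≤ 2. Since f–c–e–g–f is a cycle in G, G is not acyclic. Forests are exactly the graphs of treewidth ≤ 1, so tw(G) ≥ 2. The upper and lower bounds meet at 2, so that is the treewidth.

Treewidth 2.
Bags: B1 = {c, e, f}  B2 = {e, f, g}  B3 = {b, e, f}  B4 = {d, e, f}  B5 = {a, e, f}
Tree: B1–B2, B2–B3, B3–B4, B4–B5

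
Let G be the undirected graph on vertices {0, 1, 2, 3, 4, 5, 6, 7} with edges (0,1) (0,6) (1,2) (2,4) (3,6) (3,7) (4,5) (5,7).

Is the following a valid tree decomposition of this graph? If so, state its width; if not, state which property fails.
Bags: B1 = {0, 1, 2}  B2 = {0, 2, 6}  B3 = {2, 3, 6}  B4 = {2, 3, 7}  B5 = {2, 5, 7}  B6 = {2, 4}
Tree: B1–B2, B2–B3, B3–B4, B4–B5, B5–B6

A tree decomposition must satisfy three properties: every vertex lies in some bag; for every edge, both endpoints lie together in some bag; and for every vertex, the bags containing it form a connected subtree. Here edge (5,4) lies in no bag, so the decomposition is invalid.

No — edge (5,4) lies in no bag.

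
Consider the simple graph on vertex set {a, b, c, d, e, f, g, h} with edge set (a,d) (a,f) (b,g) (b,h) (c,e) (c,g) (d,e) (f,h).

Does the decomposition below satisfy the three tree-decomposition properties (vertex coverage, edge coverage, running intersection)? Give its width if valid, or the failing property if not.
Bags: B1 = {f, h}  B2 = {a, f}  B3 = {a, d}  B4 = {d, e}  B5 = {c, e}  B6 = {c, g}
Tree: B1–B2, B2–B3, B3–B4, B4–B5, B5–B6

No — vertex b appears in no bag.

A tree decomposition must satisfy three properties: every vertex lies in some bag; for every edge, both endpoints lie together in some bag; and for every vertex, the bags containing it form a connected subtree. Here vertex b appears in no bag, so the decomposition is invalid.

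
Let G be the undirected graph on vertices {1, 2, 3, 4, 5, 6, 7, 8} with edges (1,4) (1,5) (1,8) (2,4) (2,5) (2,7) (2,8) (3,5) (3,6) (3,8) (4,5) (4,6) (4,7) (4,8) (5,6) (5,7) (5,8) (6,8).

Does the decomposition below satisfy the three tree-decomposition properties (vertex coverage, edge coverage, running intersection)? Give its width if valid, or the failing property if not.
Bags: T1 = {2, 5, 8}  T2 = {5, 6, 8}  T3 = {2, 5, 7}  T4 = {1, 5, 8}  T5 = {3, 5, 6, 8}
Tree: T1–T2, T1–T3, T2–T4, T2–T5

A tree decomposition must satisfy three properties: every vertex lies in some bag; for every edge, both endpoints lie together in some bag; and for every vertex, the bags containing it form a connected subtree. Here vertex 4 appears in no bag, so the decomposition is invalid.

No — vertex 4 appears in no bag.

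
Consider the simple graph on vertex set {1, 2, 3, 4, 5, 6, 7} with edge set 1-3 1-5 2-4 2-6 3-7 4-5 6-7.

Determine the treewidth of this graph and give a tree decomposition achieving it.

Treewidth 2.
One optimal decomposition is:
Bags: B1 = {2, 6, 7}  B2 = {2, 4, 7}  B3 = {4, 5, 7}  B4 = {1, 5, 7}  B5 = {1, 3, 7}
Tree: B1–B2, B2–B3, B3–B4, B4–B5

Each bag holds 3 vertices, so the decomposition has width 2, which upper-bounds the treewidth. Since 7–6–2–4–5–1–3–7 is a cycle in G, G is not acyclic. Forests are exactly the graphs of treewidth ≤ 1, so tw(G) ≥ 2. Hence tw(G) = 2 exactly.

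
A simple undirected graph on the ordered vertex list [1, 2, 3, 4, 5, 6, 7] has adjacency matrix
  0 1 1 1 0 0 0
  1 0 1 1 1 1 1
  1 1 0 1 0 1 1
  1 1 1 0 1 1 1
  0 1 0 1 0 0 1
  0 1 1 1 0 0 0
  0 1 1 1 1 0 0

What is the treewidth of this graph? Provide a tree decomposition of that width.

Treewidth 3.
Bags: B1 = {2, 3, 4, 7}  B2 = {2, 4, 5, 7}  B3 = {2, 3, 4, 6}  B4 = {1, 2, 3, 4}
Tree: B1–B2, B1–B3, B3–B4

The largest bag has 4 vertices, giving width 3; this decomposition certifies tw(G) ≤ 3. On the other hand G contains the 4-clique {1, 2, 3, 4}. A clique must lie in a single bag of any decomposition, so no decomposition can have width below 3. Combining the bounds, tw(G) = 3.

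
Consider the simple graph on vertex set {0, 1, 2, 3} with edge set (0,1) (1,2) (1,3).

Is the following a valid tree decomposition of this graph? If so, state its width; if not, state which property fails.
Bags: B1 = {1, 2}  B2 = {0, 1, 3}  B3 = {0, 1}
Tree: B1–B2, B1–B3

A tree decomposition must satisfy three properties: every vertex lies in some bag; for every edge, both endpoints lie together in some bag; and for every vertex, the bags containing it form a connected subtree. Here bags containing vertex 0 are not connected in the tree, so the decomposition is invalid.

No — bags containing vertex 0 are not connected in the tree.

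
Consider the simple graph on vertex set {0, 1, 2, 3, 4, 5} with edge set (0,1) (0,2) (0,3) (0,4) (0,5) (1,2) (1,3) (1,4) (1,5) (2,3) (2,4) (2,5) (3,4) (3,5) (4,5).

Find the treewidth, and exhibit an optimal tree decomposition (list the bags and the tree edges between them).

With just one bag of size 6, the width is 6 − 1 = 5, so tw(G) ≤ 5. On the other hand G contains the 6-clique {0, 1, 2, 3, 4, 5}. A clique must lie in a single bag of any decomposition, so no decomposition can have width below 5. Combining the bounds, tw(G) = 5.

Treewidth 5.
Bags: B1 = {0, 1, 2, 3, 4, 5}
Tree: (single bag)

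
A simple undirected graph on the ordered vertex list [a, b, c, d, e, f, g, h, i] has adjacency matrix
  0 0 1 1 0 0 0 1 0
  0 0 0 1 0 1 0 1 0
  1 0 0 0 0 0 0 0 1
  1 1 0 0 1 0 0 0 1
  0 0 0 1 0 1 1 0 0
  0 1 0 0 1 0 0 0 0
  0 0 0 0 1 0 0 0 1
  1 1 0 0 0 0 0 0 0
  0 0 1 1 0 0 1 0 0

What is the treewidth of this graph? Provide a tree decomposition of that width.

Treewidth 3.
One optimal decomposition is:
Bags: B1 = {a, b, c, h}  B2 = {a, b, c, d}  B3 = {b, c, d, i}  B4 = {b, d, f, i}  B5 = {d, e, f, i}  B6 = {e, f, g, i}
Tree: B1–B2, B2–B3, B3–B4, B4–B5, B5–B6

Each bag holds 4 vertices, so the decomposition has width 3, which upper-bounds the treewidth. For the lower bound: the 4 vertex sets {a,c,h}, {b}, {d}, {e,f,g,i} are disjoint, each induces a connected subgraph, and every pair is joined by at least one edge of G. Contracting each set to a single vertex therefore yields K_{4} as a minor, and since treewidth is minor-monotone, tw(G) ≥ tw(K_{4}) = 3. The upper and lower bounds meet at 3, so that is the treewidth.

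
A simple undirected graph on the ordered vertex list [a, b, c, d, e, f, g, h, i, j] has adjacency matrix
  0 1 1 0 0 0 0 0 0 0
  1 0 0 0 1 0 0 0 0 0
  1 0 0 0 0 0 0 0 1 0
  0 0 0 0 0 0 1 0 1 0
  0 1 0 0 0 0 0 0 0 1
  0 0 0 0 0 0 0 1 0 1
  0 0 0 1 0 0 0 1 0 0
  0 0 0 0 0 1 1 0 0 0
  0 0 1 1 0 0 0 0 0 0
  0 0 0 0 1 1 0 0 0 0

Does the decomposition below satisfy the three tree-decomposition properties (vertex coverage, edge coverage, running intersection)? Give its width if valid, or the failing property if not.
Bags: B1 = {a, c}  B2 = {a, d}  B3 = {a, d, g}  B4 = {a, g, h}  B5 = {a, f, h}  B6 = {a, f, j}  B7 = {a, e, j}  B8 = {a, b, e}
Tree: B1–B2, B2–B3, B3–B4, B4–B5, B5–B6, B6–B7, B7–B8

No — vertex i appears in no bag.

A tree decomposition must satisfy three properties: every vertex lies in some bag; for every edge, both endpoints lie together in some bag; and for every vertex, the bags containing it form a connected subtree. Here vertex i appears in no bag, so the decomposition is invalid.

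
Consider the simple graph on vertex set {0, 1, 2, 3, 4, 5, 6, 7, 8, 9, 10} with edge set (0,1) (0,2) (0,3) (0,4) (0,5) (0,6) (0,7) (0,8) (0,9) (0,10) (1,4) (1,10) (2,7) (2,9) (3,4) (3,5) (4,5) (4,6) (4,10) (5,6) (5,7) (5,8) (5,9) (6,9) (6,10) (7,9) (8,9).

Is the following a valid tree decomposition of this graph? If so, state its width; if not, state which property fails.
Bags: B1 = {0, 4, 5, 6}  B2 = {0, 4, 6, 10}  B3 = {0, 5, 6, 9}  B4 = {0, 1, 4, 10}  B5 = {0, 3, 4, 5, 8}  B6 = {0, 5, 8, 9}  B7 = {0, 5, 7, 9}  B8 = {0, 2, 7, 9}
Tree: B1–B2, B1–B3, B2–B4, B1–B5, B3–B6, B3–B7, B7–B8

No — bags containing vertex 8 are not connected in the tree.

A tree decomposition must satisfy three properties: every vertex lies in some bag; for every edge, both endpoints lie together in some bag; and for every vertex, the bags containing it form a connected subtree. Here bags containing vertex 8 are not connected in the tree, so the decomposition is invalid.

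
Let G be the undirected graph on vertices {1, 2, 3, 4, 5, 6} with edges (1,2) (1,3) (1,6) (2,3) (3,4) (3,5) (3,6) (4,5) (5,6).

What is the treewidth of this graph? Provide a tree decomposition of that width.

The largest bag has 3 vertices, giving width 2; this decomposition certifies tw(G) ≤ 2. On the other hand G contains the 3-clique {1, 2, 3}. A clique must lie in a single bag of any decomposition, so no decomposition can have width below 2. The upper and lower bounds meet at 2, so that is the treewidth.

Treewidth 2.
Bags: B1 = {1, 3, 6}  B2 = {1, 2, 3}  B3 = {3, 5, 6}  B4 = {3, 4, 5}
Tree: B1–B2, B1–B3, B3–B4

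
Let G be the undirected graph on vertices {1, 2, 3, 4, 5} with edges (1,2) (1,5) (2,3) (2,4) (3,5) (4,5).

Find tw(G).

A width-2 tree decomposition is:
Bags: B1 = {2, 4, 5}  B2 = {2, 3, 5}  B3 = {1, 2, 5}
Tree: B1–B2, B2–B3
Every bag has size at most 3, so the width is 3 − 1 = 2 and tw(G) ≤ 2. For the lower bound, G contains the cycle 4–2–3–5–4, so G is not a forest; only forests have treewidth ≤ 1, hence tw(G) ≥ 2. Therefore the treewidth is 2.

2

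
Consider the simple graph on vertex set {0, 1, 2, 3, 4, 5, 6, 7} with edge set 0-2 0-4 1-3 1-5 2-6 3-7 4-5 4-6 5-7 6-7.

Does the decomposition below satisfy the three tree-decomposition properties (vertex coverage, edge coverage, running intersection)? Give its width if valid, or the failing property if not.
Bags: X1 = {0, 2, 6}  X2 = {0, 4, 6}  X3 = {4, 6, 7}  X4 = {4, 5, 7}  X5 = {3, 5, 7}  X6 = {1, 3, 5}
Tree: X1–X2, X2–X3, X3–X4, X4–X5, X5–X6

Every vertex of G appears in some bag (union = {0, 1, 2, 3, 4, 5, 6, 7}); every edge is covered by a bag; and for each vertex v the set of bags containing v is connected in the bag tree. The decomposition is therefore valid. The largest bag has 3 vertices, so the width is 2.

Yes; width 2.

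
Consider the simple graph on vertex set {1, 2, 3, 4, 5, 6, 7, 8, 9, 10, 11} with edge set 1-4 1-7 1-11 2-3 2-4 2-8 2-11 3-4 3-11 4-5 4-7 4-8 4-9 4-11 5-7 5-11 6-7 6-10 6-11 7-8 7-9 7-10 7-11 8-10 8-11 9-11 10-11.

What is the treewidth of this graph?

3

A width-3 tree decomposition is:
Bags: B1 = {4, 7, 8, 11}  B2 = {7, 8, 10, 11}  B3 = {1, 4, 7, 11}  B4 = {6, 7, 10, 11}  B5 = {4, 5, 7, 11}  B6 = {2, 4, 8, 11}  B7 = {4, 7, 9, 11}  B8 = {2, 3, 4, 11}
Tree: B1–B2, B1–B3, B2–B4, B3–B5, B1–B6, B5–B7, B6–B8
The largest bag has 4 vertices, giving width 3; this decomposition certifies tw(G) ≤ 3. For the lower bound, the 4 vertices {7, 8, 10, 11} are pairwise adjacent, and any tree decomposition puts a clique entirely inside one bag — forcing width ≥ 3. The upper and lower bounds meet at 3, so that is the treewidth.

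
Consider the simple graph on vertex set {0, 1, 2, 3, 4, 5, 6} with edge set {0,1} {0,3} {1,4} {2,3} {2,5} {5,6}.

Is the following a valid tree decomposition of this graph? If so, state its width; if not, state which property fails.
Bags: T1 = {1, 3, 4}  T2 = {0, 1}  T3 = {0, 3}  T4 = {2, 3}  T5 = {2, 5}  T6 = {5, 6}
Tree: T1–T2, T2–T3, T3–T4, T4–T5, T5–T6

A tree decomposition must satisfy three properties: every vertex lies in some bag; for every edge, both endpoints lie together in some bag; and for every vertex, the bags containing it form a connected subtree. Here bags containing vertex 3 are not connected in the tree, so the decomposition is invalid.

No — bags containing vertex 3 are not connected in the tree.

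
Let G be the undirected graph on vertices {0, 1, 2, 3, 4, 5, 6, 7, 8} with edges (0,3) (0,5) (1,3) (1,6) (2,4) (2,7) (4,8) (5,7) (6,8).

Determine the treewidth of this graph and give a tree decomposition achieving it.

Every bag has size at most 3, so the width is 3 − 1 = 2 and tw(G) ≤ 2. The edges 4–8–6–1–3–0–5–7–2–4 form a cycle, so G is not a tree and its treewidth is at least 2. Therefore the treewidth is 2.

Treewidth 2.
Bags: B1 = {4, 6, 8}  B2 = {1, 4, 6}  B3 = {1, 3, 4}  B4 = {0, 3, 4}  B5 = {0, 4, 5}  B6 = {4, 5, 7}  B7 = {2, 4, 7}
Tree: B1–B2, B2–B3, B3–B4, B4–B5, B5–B6, B6–B7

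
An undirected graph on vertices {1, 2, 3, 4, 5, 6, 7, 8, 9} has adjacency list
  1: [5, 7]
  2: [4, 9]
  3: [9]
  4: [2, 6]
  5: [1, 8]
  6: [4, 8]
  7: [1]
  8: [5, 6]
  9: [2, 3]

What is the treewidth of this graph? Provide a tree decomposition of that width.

Each bag holds 2 vertices, so the decomposition has width 1, which upper-bounds the treewidth. G has an edge, so its treewidth is at least 1. Hence tw(G) = 1 exactly.

Treewidth 1.
One optimal decomposition is:
Bags: B1 = {1, 7}  B2 = {1, 5}  B3 = {5, 8}  B4 = {6, 8}  B5 = {4, 6}  B6 = {2, 4}  B7 = {2, 9}  B8 = {3, 9}
Tree: B1–B2, B2–B3, B3–B4, B4–B5, B5–B6, B6–B7, B7–B8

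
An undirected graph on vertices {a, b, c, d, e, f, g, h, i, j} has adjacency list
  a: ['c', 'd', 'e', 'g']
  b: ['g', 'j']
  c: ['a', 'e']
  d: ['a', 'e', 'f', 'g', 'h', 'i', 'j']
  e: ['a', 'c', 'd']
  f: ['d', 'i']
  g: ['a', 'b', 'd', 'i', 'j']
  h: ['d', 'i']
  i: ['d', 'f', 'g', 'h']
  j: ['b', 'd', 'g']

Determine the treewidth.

A width-2 tree decomposition is:
Bags: B1 = {a, d, g}  B2 = {a, d, e}  B3 = {d, g, i}  B4 = {d, f, i}  B5 = {d, g, j}  B6 = {a, c, e}  B7 = {d, h, i}  B8 = {b, g, j}
Tree: B1–B2, B1–B3, B3–B4, B1–B5, B2–B6, B4–B7, B5–B8
Each bag holds 3 vertices, so the decomposition has width 2, which upper-bounds the treewidth. For the lower bound, the 3 vertices {d, g, j} are pairwise adjacent, and any tree decomposition puts a clique entirely inside one bag — forcing width ≥ 2. Hence tw(G) = 2 exactly.

2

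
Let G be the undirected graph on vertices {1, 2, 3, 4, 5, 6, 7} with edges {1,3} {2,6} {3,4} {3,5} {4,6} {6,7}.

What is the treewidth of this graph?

A width-1 tree decomposition is:
Bags: B1 = {4, 6}  B2 = {2, 6}  B3 = {3, 4}  B4 = {3, 5}  B5 = {6, 7}  B6 = {1, 3}
Tree: B1–B2, B1–B3, B3–B4, B2–B5, B3–B6
Every bag has size at most 2, so the width is 2 − 1 = 1 and tw(G) ≤ 1. G has an edge, so its treewidth is at least 1. Hence tw(G) = 1 exactly.

1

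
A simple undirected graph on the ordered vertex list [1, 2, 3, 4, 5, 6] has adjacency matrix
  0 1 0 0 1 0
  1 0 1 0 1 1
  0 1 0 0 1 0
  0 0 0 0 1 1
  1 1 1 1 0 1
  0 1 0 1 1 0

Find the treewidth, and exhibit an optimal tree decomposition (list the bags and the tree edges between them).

Every bag has size at most 3, so the width is 3 − 1 = 2 and tw(G) ≤ 2. On the other hand G contains the 3-clique {1, 2, 5}. A clique must lie in a single bag of any decomposition, so no decomposition can have width below 2. The upper and lower bounds meet at 2, so that is the treewidth.

Treewidth 2.
Bags: B1 = {1, 2, 5}  B2 = {2, 5, 6}  B3 = {4, 5, 6}  B4 = {2, 3, 5}
Tree: B1–B2, B2–B3, B2–B4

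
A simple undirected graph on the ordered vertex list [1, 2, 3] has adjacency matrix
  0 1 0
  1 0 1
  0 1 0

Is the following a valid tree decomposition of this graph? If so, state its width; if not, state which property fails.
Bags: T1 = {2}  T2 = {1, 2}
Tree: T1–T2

No — vertex 3 appears in no bag.

A tree decomposition must satisfy three properties: every vertex lies in some bag; for every edge, both endpoints lie together in some bag; and for every vertex, the bags containing it form a connected subtree. Here vertex 3 appears in no bag, so the decomposition is invalid.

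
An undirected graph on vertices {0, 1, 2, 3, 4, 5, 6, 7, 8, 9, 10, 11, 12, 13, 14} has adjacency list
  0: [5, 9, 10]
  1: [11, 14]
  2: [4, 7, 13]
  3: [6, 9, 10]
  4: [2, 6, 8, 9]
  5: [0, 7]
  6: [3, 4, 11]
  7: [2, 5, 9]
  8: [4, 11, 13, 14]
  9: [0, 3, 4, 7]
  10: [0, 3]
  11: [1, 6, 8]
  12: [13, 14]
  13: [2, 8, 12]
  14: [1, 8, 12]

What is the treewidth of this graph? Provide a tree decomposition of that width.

Treewidth 3.
Bags: B1 = {1, 12, 13, 14}  B2 = {1, 8, 13, 14}  B3 = {1, 8, 11, 13}  B4 = {2, 8, 11, 13}  B5 = {2, 4, 8, 11}  B6 = {2, 4, 6, 11}  B7 = {2, 4, 6, 7}  B8 = {4, 6, 7, 9}  B9 = {3, 6, 7, 9}  B10 = {3, 5, 7, 9}  B11 = {0, 3, 5, 9}  B12 = {0, 3, 5, 10}
Tree: B1–B2, B2–B3, B3–B4, B4–B5, B5–B6, B6–B7, B7–B8, B8–B9, B9–B10, B10–B11, B11–B12

Each bag holds 4 vertices, so the decomposition has width 3, which upper-bounds the treewidth. For the lower bound: the 4 vertex sets {1,12,14}, {13}, {8}, {2,4,6,11} are disjoint, each induces a connected subgraph, and every pair is joined by at least one edge of G. Contracting each set to a single vertex therefore yields K_{4} as a minor, and since treewidth is minor-monotone, tw(G) ≥ tw(K_{4}) = 3. The upper and lower bounds meet at 3, so that is the treewidth.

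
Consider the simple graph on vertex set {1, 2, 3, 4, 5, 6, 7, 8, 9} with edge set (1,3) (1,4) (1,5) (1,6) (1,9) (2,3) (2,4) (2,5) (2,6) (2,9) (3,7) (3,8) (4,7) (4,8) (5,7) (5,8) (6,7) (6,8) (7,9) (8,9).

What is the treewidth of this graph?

A width-4 tree decomposition is:
Bags: B1 = {1, 2, 4, 7, 8}  B2 = {1, 2, 3, 7, 8}  B3 = {1, 2, 7, 8, 9}  B4 = {1, 2, 5, 7, 8}  B5 = {1, 2, 6, 7, 8}
Tree: B1–B2, B2–B3, B3–B4, B4–B5
Each bag holds 5 vertices, so the decomposition has width 4, which upper-bounds the treewidth. For the lower bound: the 5 vertex sets {1,4}, {3,8}, {2,9}, {7}, {5} are disjoint, each induces a connected subgraph, and every pair is joined by at least one edge of G. Contracting each set to a single vertex therefore yields K_{5} as a minor, and since treewidth is minor-monotone, tw(G) ≥ tw(K_{5}) = 4. Combining the bounds, tw(G) = 4.

4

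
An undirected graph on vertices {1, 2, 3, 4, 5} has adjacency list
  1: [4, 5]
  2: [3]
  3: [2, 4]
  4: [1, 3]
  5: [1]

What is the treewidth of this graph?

A width-1 tree decomposition is:
Bags: B1 = {1, 5}  B2 = {1, 4}  B3 = {3, 4}  B4 = {2, 3}
Tree: B1–B2, B2–B3, B3–B4
The largest bag has 2 vertices, giving width 1; this decomposition certifies tw(G) ≤ 1. G has an edge, so its treewidth is at least 1. Therefore the treewidth is 1.

1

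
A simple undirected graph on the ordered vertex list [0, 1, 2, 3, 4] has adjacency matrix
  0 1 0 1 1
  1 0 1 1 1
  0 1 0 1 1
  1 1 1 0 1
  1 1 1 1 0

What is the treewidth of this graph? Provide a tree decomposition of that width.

Treewidth 3.
Bags: B1 = {1, 2, 3, 4}  B2 = {0, 1, 3, 4}
Tree: B1–B2

The largest bag has 4 vertices, giving width 3; this decomposition certifies tw(G) ≤ 3. For the lower bound, the 4 vertices {0, 1, 3, 4} are pairwise adjacent, and any tree decomposition puts a clique entirely inside one bag — forcing width ≥ 3. The upper and lower bounds meet at 3, so that is the treewidth.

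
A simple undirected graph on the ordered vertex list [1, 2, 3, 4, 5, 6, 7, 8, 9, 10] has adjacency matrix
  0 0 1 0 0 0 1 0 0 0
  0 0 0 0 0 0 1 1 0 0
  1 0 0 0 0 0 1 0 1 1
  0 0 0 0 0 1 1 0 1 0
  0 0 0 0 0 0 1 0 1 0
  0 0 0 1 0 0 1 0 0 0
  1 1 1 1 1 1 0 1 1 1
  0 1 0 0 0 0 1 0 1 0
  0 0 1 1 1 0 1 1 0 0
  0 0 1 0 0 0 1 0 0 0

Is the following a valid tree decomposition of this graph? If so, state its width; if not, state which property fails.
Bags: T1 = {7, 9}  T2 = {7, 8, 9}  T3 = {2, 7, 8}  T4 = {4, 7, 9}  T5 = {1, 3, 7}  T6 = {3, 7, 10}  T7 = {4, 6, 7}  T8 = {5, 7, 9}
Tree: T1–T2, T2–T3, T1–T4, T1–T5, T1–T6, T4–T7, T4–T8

No — edge (3,9) lies in no bag.

A tree decomposition must satisfy three properties: every vertex lies in some bag; for every edge, both endpoints lie together in some bag; and for every vertex, the bags containing it form a connected subtree. Here edge (3,9) lies in no bag, so the decomposition is invalid.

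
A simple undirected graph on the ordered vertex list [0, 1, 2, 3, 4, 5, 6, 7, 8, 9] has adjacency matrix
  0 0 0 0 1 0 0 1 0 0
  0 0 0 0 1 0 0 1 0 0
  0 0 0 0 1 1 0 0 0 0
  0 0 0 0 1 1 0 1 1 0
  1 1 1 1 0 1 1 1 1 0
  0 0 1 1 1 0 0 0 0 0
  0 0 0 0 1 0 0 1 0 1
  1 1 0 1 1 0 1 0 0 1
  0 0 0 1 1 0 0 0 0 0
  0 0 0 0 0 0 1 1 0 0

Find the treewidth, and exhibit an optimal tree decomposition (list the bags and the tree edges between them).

The largest bag has 3 vertices, giving width 2; this decomposition certifies tw(G) ≤ 2. Conversely, {6, 7, 9} is a clique of size 3, and the vertices of any clique must share a bag in every tree decomposition; so some bag has ≥ 3 vertices and tw(G) ≥ 2. Combining the bounds, tw(G) = 2.

Treewidth 2.
One optimal decomposition is:
Bags: B1 = {4, 6, 7}  B2 = {3, 4, 7}  B3 = {3, 4, 8}  B4 = {3, 4, 5}  B5 = {2, 4, 5}  B6 = {0, 4, 7}  B7 = {6, 7, 9}  B8 = {1, 4, 7}
Tree: B1–B2, B2–B3, B3–B4, B4–B5, B1–B6, B1–B7, B6–B8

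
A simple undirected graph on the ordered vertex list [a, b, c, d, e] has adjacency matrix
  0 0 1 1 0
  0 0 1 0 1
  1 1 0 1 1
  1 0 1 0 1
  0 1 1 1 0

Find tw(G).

A width-2 tree decomposition is:
Bags: B1 = {b, c, e}  B2 = {c, d, e}  B3 = {a, c, d}
Tree: B1–B2, B2–B3
The largest bag has 3 vertices, giving width 2; this decomposition certifies tw(G) ≤ 2. For the lower bound, the 3 vertices {c, d, e} are pairwise adjacent, and any tree decomposition puts a clique entirely inside one bag — forcing width ≥ 2. Therefore the treewidth is 2.

2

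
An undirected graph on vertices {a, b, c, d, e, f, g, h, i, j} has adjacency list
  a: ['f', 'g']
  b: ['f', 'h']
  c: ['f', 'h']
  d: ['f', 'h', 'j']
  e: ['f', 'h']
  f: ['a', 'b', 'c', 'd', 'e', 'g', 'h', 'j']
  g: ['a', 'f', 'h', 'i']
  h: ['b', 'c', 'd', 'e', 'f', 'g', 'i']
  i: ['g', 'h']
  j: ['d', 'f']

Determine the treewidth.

2

A width-2 tree decomposition is:
Bags: B1 = {f, g, h}  B2 = {d, f, h}  B3 = {d, f, j}  B4 = {c, f, h}  B5 = {e, f, h}  B6 = {b, f, h}  B7 = {g, h, i}  B8 = {a, f, g}
Tree: B1–B2, B2–B3, B2–B4, B2–B5, B5–B6, B1–B7, B1–B8
The largest bag has 3 vertices, giving width 2; this decomposition certifies tw(G) ≤ 2. On the other hand G contains the 3-clique {d, f, j}. A clique must lie in a single bag of any decomposition, so no decomposition can have width below 2. The upper and lower bounds meet at 2, so that is the treewidth.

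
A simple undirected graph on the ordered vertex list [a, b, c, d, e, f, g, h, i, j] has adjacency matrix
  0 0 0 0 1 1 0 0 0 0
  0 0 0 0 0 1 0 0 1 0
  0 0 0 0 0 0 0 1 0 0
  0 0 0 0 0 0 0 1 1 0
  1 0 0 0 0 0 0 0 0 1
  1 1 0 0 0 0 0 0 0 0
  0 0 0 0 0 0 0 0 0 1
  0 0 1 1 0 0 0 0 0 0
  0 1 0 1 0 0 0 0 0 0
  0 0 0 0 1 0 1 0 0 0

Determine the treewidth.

1

A width-1 tree decomposition is:
Bags: B1 = {g, j}  B2 = {e, j}  B3 = {a, e}  B4 = {a, f}  B5 = {b, f}  B6 = {b, i}  B7 = {d, i}  B8 = {d, h}  B9 = {c, h}
Tree: B1–B2, B2–B3, B3–B4, B4–B5, B5–B6, B6–B7, B7–B8, B8–B9
Each bag holds 2 vertices, so the decomposition has width 1, which upper-bounds the treewidth. G has an edge, so its treewidth is at least 1. The upper and lower bounds meet at 1, so that is the treewidth.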